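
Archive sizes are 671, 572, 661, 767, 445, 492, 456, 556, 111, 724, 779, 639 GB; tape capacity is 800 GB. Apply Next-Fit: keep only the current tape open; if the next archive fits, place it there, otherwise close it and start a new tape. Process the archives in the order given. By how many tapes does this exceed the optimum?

Next-Fit: [671] [572] [661] [767] [445] [492] [456] [556,111] [724] [779] [639] → 11 tapes.
11 archives exceed 400 GB (half the capacity), and no two of those can share a tape, so at least 11 tapes are needed.
So 11 is already optimal.

0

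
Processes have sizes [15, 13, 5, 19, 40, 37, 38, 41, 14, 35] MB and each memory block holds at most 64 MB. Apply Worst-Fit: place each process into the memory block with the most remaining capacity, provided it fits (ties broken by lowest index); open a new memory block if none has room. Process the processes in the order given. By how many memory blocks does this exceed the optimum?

1

Worst-Fit: [15,13,5,19] [40] [37,14] [38] [41] [35] → 6 memory blocks.
Total size 257 MB; any packing needs at least ⌈257/64⌉ = 5 memory blocks.
An optimal packing achieves that bound: [41,19] [40,15,5] [38,14] [37,13] [35] → 5 memory blocks.
Excess: 6 − 5 = 1.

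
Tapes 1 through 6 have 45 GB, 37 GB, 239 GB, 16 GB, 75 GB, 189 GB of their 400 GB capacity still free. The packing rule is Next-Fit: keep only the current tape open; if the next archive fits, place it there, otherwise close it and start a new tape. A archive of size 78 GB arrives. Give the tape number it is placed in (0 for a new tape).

6

Next-Fit only looks at tape 6, which has 189 GB free.
78 GB fits there.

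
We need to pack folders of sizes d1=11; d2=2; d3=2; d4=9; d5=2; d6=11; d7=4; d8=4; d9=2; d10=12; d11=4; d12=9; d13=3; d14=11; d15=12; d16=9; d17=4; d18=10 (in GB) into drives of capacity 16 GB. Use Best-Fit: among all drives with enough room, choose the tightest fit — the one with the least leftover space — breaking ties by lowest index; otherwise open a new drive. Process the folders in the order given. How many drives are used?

drive 1: place d1 (11 GB), 5 GB left
drive 1: place d2 (2 GB), 3 GB left
drive 1: place d3 (2 GB), 1 GB left
drive 2: place d4 (9 GB), 7 GB left
drive 2: place d5 (2 GB), 5 GB left
drive 3: place d6 (11 GB), 5 GB left
drive 2: place d7 (4 GB), 1 GB left
drive 3: place d8 (4 GB), 1 GB left
drive 4: place d9 (2 GB), 14 GB left
drive 4: place d10 (12 GB), 2 GB left
drive 5: place d11 (4 GB), 12 GB left
drive 5: place d12 (9 GB), 3 GB left
drive 5: place d13 (3 GB), 0 GB left
drive 6: place d14 (11 GB), 5 GB left
drive 7: place d15 (12 GB), 4 GB left
drive 8: place d16 (9 GB), 7 GB left
drive 7: place d17 (4 GB), 0 GB left
drive 9: place d18 (10 GB), 6 GB left

9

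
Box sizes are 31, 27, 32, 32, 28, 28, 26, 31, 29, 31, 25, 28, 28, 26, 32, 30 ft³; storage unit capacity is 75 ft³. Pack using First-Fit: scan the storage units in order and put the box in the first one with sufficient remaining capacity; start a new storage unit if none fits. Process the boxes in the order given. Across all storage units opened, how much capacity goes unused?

136

Put 31 ft³ in storage unit 1; 44 ft³ remain.
Put 27 ft³ in storage unit 1; 17 ft³ remain.
Put 32 ft³ in storage unit 2; 43 ft³ remain.
Put 32 ft³ in storage unit 2; 11 ft³ remain.
Put 28 ft³ in storage unit 3; 47 ft³ remain.
Put 28 ft³ in storage unit 3; 19 ft³ remain.
Put 26 ft³ in storage unit 4; 49 ft³ remain.
Put 31 ft³ in storage unit 4; 18 ft³ remain.
Put 29 ft³ in storage unit 5; 46 ft³ remain.
Put 31 ft³ in storage unit 5; 15 ft³ remain.
Put 25 ft³ in storage unit 6; 50 ft³ remain.
Put 28 ft³ in storage unit 6; 22 ft³ remain.
Put 28 ft³ in storage unit 7; 47 ft³ remain.
Put 26 ft³ in storage unit 7; 21 ft³ remain.
Put 32 ft³ in storage unit 8; 43 ft³ remain.
Put 30 ft³ in storage unit 8; 13 ft³ remain.
8 storage units × 75 ft³ = 600 ft³; used 464 ft³; unused 136 ft³.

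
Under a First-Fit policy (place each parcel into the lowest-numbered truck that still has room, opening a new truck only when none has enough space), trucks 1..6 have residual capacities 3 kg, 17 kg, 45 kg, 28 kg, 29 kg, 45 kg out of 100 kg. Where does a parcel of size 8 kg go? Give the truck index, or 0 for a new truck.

2

Trucks with room: truck 2 (17 kg), truck 3 (45 kg), truck 4 (28 kg), truck 5 (29 kg), truck 6 (45 kg).
The first with room is truck 2.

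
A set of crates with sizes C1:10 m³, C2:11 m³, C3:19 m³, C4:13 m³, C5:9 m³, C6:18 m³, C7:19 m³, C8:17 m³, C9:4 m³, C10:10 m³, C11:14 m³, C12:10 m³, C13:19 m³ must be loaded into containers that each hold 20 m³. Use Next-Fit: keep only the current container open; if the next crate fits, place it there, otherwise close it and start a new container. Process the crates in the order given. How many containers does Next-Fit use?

12 containers

container 1: place C1 (10 m³), 10 m³ left
container 2: place C2 (11 m³), 9 m³ left
container 3: place C3 (19 m³), 1 m³ left
container 4: place C4 (13 m³), 7 m³ left
container 5: place C5 (9 m³), 11 m³ left
container 6: place C6 (18 m³), 2 m³ left
container 7: place C7 (19 m³), 1 m³ left
container 8: place C8 (17 m³), 3 m³ left
container 9: place C9 (4 m³), 16 m³ left
container 9: place C10 (10 m³), 6 m³ left
container 10: place C11 (14 m³), 6 m³ left
container 11: place C12 (10 m³), 10 m³ left
container 12: place C13 (19 m³), 1 m³ left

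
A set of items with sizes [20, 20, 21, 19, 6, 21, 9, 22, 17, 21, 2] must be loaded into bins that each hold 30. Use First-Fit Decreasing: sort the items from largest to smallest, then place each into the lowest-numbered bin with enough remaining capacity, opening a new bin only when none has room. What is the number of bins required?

Sorted descending: 22, 21, 21, 21, 20, 20, 19, 17, 9, 6, 2.
Put 22 in bin 1; 8 remain.
Put 21 in bin 2; 9 remain.
Put 21 in bin 3; 9 remain.
Put 21 in bin 4; 9 remain.
Put 20 in bin 5; 10 remain.
Put 20 in bin 6; 10 remain.
Put 19 in bin 7; 11 remain.
Put 17 in bin 8; 13 remain.
Put 9 in bin 2; 0 remain.
Put 6 in bin 1; 2 remain.
Put 2 in bin 1; 0 remain.

8 bins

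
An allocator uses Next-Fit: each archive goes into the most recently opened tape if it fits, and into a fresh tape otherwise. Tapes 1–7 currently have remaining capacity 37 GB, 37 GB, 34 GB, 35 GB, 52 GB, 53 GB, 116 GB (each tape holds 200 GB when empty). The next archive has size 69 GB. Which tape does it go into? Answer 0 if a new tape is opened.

Next-Fit only looks at tape 7, which has 116 GB free.
69 GB fits there.

7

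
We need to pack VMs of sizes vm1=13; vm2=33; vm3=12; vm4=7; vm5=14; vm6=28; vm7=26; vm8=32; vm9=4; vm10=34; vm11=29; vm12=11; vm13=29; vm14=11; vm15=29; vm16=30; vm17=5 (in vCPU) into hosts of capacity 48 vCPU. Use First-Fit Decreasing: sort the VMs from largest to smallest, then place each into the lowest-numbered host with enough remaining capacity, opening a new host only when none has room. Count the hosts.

9 hosts

Sorted descending: 34, 33, 32, 30, 29, 29, 29, 28, 26, 14, 13, 12, 11, 11, 7, 5, 4.
host 1: place 34 vCPU, 14 vCPU left
host 2: place 33 vCPU, 15 vCPU left
host 3: place 32 vCPU, 16 vCPU left
host 4: place 30 vCPU, 18 vCPU left
host 5: place 29 vCPU, 19 vCPU left
host 6: place 29 vCPU, 19 vCPU left
host 7: place 29 vCPU, 19 vCPU left
host 8: place 28 vCPU, 20 vCPU left
host 9: place 26 vCPU, 22 vCPU left
host 1: place 14 vCPU, 0 vCPU left
host 2: place 13 vCPU, 2 vCPU left
host 3: place 12 vCPU, 4 vCPU left
host 4: place 11 vCPU, 7 vCPU left
host 5: place 11 vCPU, 8 vCPU left
host 4: place 7 vCPU, 0 vCPU left
host 5: place 5 vCPU, 3 vCPU left
host 3: place 4 vCPU, 0 vCPU left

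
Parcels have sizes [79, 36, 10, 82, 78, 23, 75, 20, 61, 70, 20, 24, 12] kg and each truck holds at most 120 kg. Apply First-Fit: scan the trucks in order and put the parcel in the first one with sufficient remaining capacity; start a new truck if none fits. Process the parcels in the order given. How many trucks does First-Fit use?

Put 79 kg in truck 1; 41 kg remain.
Put 36 kg in truck 1; 5 kg remain.
Put 10 kg in truck 2; 110 kg remain.
Put 82 kg in truck 2; 28 kg remain.
Put 78 kg in truck 3; 42 kg remain.
Put 23 kg in truck 2; 5 kg remain.
Put 75 kg in truck 4; 45 kg remain.
Put 20 kg in truck 3; 22 kg remain.
Put 61 kg in truck 5; 59 kg remain.
Put 70 kg in truck 6; 50 kg remain.
Put 20 kg in truck 3; 2 kg remain.
Put 24 kg in truck 4; 21 kg remain.
Put 12 kg in truck 4; 9 kg remain.
Final trucks: [79,36] [10,82,23] [78,20,20] [75,24,12] [61] [70].

6 trucks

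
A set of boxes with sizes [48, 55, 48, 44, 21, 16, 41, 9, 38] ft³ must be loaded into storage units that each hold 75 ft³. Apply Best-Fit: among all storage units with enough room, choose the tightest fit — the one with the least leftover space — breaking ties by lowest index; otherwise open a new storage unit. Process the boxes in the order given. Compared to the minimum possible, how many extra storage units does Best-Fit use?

0

Best-Fit: [48,21] [55,16] [48,9] [44] [41] [38] → 6 storage units.
6 boxes exceed 37.5 ft³ (half the capacity), and no two of those can share a storage unit, so at least 6 storage units are needed.
So 6 is already optimal.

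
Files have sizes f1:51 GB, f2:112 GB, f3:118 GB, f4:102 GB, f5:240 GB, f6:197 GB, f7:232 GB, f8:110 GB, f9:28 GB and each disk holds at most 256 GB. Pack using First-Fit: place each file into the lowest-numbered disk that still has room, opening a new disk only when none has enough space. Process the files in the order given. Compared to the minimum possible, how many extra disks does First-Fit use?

First-Fit: [51,112,28] [118,102] [240] [197] [232] [110] → 6 disks.
Total size 1190 GB; any packing needs at least ⌈1190/256⌉ = 5 disks.
An optimal packing achieves that bound: [240] [232] [197,51] [118,112] [110,102,28] → 5 disks.
Excess: 6 − 5 = 1.

1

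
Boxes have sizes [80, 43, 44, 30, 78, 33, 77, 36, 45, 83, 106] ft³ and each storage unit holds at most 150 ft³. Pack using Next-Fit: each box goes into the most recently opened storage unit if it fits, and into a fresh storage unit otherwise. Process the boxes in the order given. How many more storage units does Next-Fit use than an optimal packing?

Next-Fit: [80,43] [44,30] [78,33] [77,36] [45,83] [106] → 6 storage units.
Total size 655 ft³; any packing needs at least ⌈655/150⌉ = 5 storage units.
An optimal packing achieves that bound: [106,44] [83,45] [80,43] [78,36,33] [77,30] → 5 storage units.
Excess: 6 − 5 = 1.

1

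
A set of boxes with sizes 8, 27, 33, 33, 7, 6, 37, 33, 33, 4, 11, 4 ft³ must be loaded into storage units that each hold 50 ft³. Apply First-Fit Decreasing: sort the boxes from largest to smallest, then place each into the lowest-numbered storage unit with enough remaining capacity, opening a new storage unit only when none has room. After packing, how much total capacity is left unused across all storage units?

64

Sorted descending: 37, 33, 33, 33, 33, 27, 11, 8, 7, 6, 4, 4.
37 ft³ → storage unit 1 (remaining 13 ft³)
33 ft³ → storage unit 2 (remaining 17 ft³)
33 ft³ → storage unit 3 (remaining 17 ft³)
33 ft³ → storage unit 4 (remaining 17 ft³)
33 ft³ → storage unit 5 (remaining 17 ft³)
27 ft³ → storage unit 6 (remaining 23 ft³)
11 ft³ → storage unit 1 (remaining 2 ft³)
8 ft³ → storage unit 2 (remaining 9 ft³)
7 ft³ → storage unit 2 (remaining 2 ft³)
6 ft³ → storage unit 3 (remaining 11 ft³)
4 ft³ → storage unit 3 (remaining 7 ft³)
4 ft³ → storage unit 3 (remaining 3 ft³)
6 storage units × 50 ft³ = 300 ft³; used 236 ft³; unused 64 ft³.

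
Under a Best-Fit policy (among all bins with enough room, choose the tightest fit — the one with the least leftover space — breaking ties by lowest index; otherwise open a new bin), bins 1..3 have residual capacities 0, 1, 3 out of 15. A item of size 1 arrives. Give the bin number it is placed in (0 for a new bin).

Bins with room: bin 2 (1), bin 3 (3).
Tightest fit is bin 2 with 1 free.

2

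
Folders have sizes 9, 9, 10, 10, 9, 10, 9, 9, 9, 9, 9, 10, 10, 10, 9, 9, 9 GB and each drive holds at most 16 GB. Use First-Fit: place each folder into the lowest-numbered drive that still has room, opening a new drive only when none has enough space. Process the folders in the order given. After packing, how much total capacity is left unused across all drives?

113

9 GB → drive 1 (remaining 7 GB)
9 GB → drive 2 (remaining 7 GB)
10 GB → drive 3 (remaining 6 GB)
10 GB → drive 4 (remaining 6 GB)
9 GB → drive 5 (remaining 7 GB)
10 GB → drive 6 (remaining 6 GB)
9 GB → drive 7 (remaining 7 GB)
9 GB → drive 8 (remaining 7 GB)
9 GB → drive 9 (remaining 7 GB)
9 GB → drive 10 (remaining 7 GB)
9 GB → drive 11 (remaining 7 GB)
10 GB → drive 12 (remaining 6 GB)
10 GB → drive 13 (remaining 6 GB)
10 GB → drive 14 (remaining 6 GB)
9 GB → drive 15 (remaining 7 GB)
9 GB → drive 16 (remaining 7 GB)
9 GB → drive 17 (remaining 7 GB)
17 drives × 16 GB = 272 GB; used 159 GB; unused 113 GB.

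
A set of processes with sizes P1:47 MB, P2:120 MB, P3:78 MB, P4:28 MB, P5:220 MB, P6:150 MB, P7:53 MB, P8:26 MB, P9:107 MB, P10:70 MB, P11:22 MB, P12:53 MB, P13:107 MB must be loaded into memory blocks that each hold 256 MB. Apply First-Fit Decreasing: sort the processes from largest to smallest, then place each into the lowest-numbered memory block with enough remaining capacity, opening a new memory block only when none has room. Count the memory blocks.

5

Sorted descending: 220, 150, 120, 107, 107, 78, 70, 53, 53, 47, 28, 26, 22.
Put 220 MB in memory block 1; 36 MB remain.
Put 150 MB in memory block 2; 106 MB remain.
Put 120 MB in memory block 3; 136 MB remain.
Put 107 MB in memory block 3; 29 MB remain.
Put 107 MB in memory block 4; 149 MB remain.
Put 78 MB in memory block 2; 28 MB remain.
Put 70 MB in memory block 4; 79 MB remain.
Put 53 MB in memory block 4; 26 MB remain.
Put 53 MB in memory block 5; 203 MB remain.
Put 47 MB in memory block 5; 156 MB remain.
Put 28 MB in memory block 1; 8 MB remain.
Put 26 MB in memory block 2; 2 MB remain.
Put 22 MB in memory block 3; 7 MB remain.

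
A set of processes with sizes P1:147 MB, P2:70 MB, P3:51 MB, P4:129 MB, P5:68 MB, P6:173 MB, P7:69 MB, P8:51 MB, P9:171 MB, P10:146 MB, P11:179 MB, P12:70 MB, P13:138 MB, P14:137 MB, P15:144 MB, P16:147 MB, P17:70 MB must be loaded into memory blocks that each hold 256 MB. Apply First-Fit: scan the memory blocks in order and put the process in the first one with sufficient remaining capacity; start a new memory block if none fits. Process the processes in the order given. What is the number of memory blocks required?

10 memory blocks

memory block 1: place P1 (147 MB), 109 MB left
memory block 1: place P2 (70 MB), 39 MB left
memory block 2: place P3 (51 MB), 205 MB left
memory block 2: place P4 (129 MB), 76 MB left
memory block 2: place P5 (68 MB), 8 MB left
memory block 3: place P6 (173 MB), 83 MB left
memory block 3: place P7 (69 MB), 14 MB left
memory block 4: place P8 (51 MB), 205 MB left
memory block 4: place P9 (171 MB), 34 MB left
memory block 5: place P10 (146 MB), 110 MB left
memory block 6: place P11 (179 MB), 77 MB left
memory block 5: place P12 (70 MB), 40 MB left
memory block 7: place P13 (138 MB), 118 MB left
memory block 8: place P14 (137 MB), 119 MB left
memory block 9: place P15 (144 MB), 112 MB left
memory block 10: place P16 (147 MB), 109 MB left
memory block 6: place P17 (70 MB), 7 MB left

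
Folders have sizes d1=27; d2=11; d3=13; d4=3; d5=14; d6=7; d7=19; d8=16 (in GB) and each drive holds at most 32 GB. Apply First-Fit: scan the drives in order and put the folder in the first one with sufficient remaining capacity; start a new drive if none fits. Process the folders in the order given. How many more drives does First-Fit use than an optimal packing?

0

First-Fit: [27,3] [11,13,7] [14,16] [19] → 4 drives.
Total size 110 GB; any packing needs at least ⌈110/32⌉ = 4 drives.
So 4 is already optimal.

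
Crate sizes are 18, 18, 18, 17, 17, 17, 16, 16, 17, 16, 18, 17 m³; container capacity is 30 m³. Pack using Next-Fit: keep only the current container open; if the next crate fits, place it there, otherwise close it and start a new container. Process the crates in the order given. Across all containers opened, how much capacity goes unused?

155

18 m³ → container 1 (remaining 12 m³)
18 m³ → container 2 (remaining 12 m³)
18 m³ → container 3 (remaining 12 m³)
17 m³ → container 4 (remaining 13 m³)
17 m³ → container 5 (remaining 13 m³)
17 m³ → container 6 (remaining 13 m³)
16 m³ → container 7 (remaining 14 m³)
16 m³ → container 8 (remaining 14 m³)
17 m³ → container 9 (remaining 13 m³)
16 m³ → container 10 (remaining 14 m³)
18 m³ → container 11 (remaining 12 m³)
17 m³ → container 12 (remaining 13 m³)
12 containers × 30 m³ = 360 m³; used 205 m³; unused 155 m³.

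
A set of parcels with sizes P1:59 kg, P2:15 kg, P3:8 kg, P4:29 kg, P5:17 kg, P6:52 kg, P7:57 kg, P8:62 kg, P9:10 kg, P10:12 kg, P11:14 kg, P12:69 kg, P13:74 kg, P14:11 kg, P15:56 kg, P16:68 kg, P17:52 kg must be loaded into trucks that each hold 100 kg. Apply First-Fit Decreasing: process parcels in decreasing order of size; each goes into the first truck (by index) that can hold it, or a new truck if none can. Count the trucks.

Sorted descending: 74, 69, 68, 62, 59, 57, 56, 52, 52, 29, 17, 15, 14, 12, 11, 10, 8.
truck 1: place 74 kg, 26 kg left
truck 2: place 69 kg, 31 kg left
truck 3: place 68 kg, 32 kg left
truck 4: place 62 kg, 38 kg left
truck 5: place 59 kg, 41 kg left
truck 6: place 57 kg, 43 kg left
truck 7: place 56 kg, 44 kg left
truck 8: place 52 kg, 48 kg left
truck 9: place 52 kg, 48 kg left
truck 2: place 29 kg, 2 kg left
truck 1: place 17 kg, 9 kg left
truck 3: place 15 kg, 17 kg left
truck 3: place 14 kg, 3 kg left
truck 4: place 12 kg, 26 kg left
truck 4: place 11 kg, 15 kg left
truck 4: place 10 kg, 5 kg left
truck 1: place 8 kg, 1 kg left
Final trucks: [74,17,8] [69,29] [68,15,14] [62,12,11,10] [59] [57] [56] [52] [52].

9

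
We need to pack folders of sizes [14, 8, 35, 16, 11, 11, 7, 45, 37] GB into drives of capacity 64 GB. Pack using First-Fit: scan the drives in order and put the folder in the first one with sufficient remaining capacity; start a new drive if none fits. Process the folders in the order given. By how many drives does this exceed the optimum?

1

First-Fit: [14,8,35,7] [16,11,11] [45] [37] → 4 drives.
Total size 184 GB; any packing needs at least ⌈184/64⌉ = 3 drives.
An optimal packing achieves that bound: [45,16] [37,14,11] [35,11,8,7] → 3 drives.
Excess: 4 − 3 = 1.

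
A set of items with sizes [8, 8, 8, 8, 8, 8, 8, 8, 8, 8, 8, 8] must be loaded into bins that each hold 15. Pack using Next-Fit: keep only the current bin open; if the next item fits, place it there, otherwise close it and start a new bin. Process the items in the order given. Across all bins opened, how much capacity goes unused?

8 → bin 1 (remaining 7)
8 → bin 2 (remaining 7)
8 → bin 3 (remaining 7)
8 → bin 4 (remaining 7)
8 → bin 5 (remaining 7)
8 → bin 6 (remaining 7)
8 → bin 7 (remaining 7)
8 → bin 8 (remaining 7)
8 → bin 9 (remaining 7)
8 → bin 10 (remaining 7)
8 → bin 11 (remaining 7)
8 → bin 12 (remaining 7)
12 bins × 15 = 180; used 96; unused 84.

84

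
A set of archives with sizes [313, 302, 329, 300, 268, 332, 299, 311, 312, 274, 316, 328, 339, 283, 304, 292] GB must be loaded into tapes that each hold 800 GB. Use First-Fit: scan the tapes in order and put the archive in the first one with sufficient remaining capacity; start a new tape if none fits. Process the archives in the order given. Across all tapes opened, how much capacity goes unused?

1498

313 GB → tape 1 (remaining 487 GB)
302 GB → tape 1 (remaining 185 GB)
329 GB → tape 2 (remaining 471 GB)
300 GB → tape 2 (remaining 171 GB)
268 GB → tape 3 (remaining 532 GB)
332 GB → tape 3 (remaining 200 GB)
299 GB → tape 4 (remaining 501 GB)
311 GB → tape 4 (remaining 190 GB)
312 GB → tape 5 (remaining 488 GB)
274 GB → tape 5 (remaining 214 GB)
316 GB → tape 6 (remaining 484 GB)
328 GB → tape 6 (remaining 156 GB)
339 GB → tape 7 (remaining 461 GB)
283 GB → tape 7 (remaining 178 GB)
304 GB → tape 8 (remaining 496 GB)
292 GB → tape 8 (remaining 204 GB)
8 tapes × 800 GB = 6400 GB; used 4902 GB; unused 1498 GB.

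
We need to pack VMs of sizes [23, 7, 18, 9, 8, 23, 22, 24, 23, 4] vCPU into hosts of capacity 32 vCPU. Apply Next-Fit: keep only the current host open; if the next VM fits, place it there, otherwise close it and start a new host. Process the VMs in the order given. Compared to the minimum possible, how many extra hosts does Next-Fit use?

0

Next-Fit: [23,7] [18,9] [8,23] [22] [24] [23,4] → 6 hosts.
Total size 161 vCPU; any packing needs at least ⌈161/32⌉ = 6 hosts.
So 6 is already optimal.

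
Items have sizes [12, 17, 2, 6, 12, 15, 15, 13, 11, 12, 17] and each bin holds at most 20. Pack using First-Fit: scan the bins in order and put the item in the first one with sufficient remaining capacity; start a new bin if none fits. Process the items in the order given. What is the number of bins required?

9

12 → bin 1 (remaining 8)
17 → bin 2 (remaining 3)
2 → bin 1 (remaining 6)
6 → bin 1 (remaining 0)
12 → bin 3 (remaining 8)
15 → bin 4 (remaining 5)
15 → bin 5 (remaining 5)
13 → bin 6 (remaining 7)
11 → bin 7 (remaining 9)
12 → bin 8 (remaining 8)
17 → bin 9 (remaining 3)
Final bins: [12,2,6] [17] [12] [15] [15] [13] [11] [12] [17].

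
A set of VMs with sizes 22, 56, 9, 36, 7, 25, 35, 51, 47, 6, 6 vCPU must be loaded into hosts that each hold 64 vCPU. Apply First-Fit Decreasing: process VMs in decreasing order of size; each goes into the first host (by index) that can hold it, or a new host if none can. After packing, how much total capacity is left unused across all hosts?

20

Sorted descending: 56, 51, 47, 36, 35, 25, 22, 9, 7, 6, 6.
Put 56 vCPU in host 1; 8 vCPU remain.
Put 51 vCPU in host 2; 13 vCPU remain.
Put 47 vCPU in host 3; 17 vCPU remain.
Put 36 vCPU in host 4; 28 vCPU remain.
Put 35 vCPU in host 5; 29 vCPU remain.
Put 25 vCPU in host 4; 3 vCPU remain.
Put 22 vCPU in host 5; 7 vCPU remain.
Put 9 vCPU in host 2; 4 vCPU remain.
Put 7 vCPU in host 1; 1 vCPU remain.
Put 6 vCPU in host 3; 11 vCPU remain.
Put 6 vCPU in host 3; 5 vCPU remain.
5 hosts × 64 vCPU = 320 vCPU; used 300 vCPU; unused 20 vCPU.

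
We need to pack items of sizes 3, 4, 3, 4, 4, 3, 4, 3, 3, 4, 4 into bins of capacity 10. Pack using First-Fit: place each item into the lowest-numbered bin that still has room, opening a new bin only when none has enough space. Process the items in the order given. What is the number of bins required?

Put 3 in bin 1; 7 remain.
Put 4 in bin 1; 3 remain.
Put 3 in bin 1; 0 remain.
Put 4 in bin 2; 6 remain.
Put 4 in bin 2; 2 remain.
Put 3 in bin 3; 7 remain.
Put 4 in bin 3; 3 remain.
Put 3 in bin 3; 0 remain.
Put 3 in bin 4; 7 remain.
Put 4 in bin 4; 3 remain.
Put 4 in bin 5; 6 remain.

5 bins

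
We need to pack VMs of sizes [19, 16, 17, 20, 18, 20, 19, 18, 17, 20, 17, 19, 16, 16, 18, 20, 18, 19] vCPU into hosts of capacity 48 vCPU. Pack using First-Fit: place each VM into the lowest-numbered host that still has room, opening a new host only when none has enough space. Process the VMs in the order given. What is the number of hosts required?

host 1: place 19 vCPU, 29 vCPU left
host 1: place 16 vCPU, 13 vCPU left
host 2: place 17 vCPU, 31 vCPU left
host 2: place 20 vCPU, 11 vCPU left
host 3: place 18 vCPU, 30 vCPU left
host 3: place 20 vCPU, 10 vCPU left
host 4: place 19 vCPU, 29 vCPU left
host 4: place 18 vCPU, 11 vCPU left
host 5: place 17 vCPU, 31 vCPU left
host 5: place 20 vCPU, 11 vCPU left
host 6: place 17 vCPU, 31 vCPU left
host 6: place 19 vCPU, 12 vCPU left
host 7: place 16 vCPU, 32 vCPU left
host 7: place 16 vCPU, 16 vCPU left
host 8: place 18 vCPU, 30 vCPU left
host 8: place 20 vCPU, 10 vCPU left
host 9: place 18 vCPU, 30 vCPU left
host 9: place 19 vCPU, 11 vCPU left
Final hosts: [19,16] [17,20] [18,20] [19,18] [17,20] [17,19] [16,16] [18,20] [18,19].

9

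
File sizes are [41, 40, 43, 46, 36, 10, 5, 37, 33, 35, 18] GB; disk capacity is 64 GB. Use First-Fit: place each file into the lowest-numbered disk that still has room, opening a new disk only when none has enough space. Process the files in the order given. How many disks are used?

41 GB → disk 1 (remaining 23 GB)
40 GB → disk 2 (remaining 24 GB)
43 GB → disk 3 (remaining 21 GB)
46 GB → disk 4 (remaining 18 GB)
36 GB → disk 5 (remaining 28 GB)
10 GB → disk 1 (remaining 13 GB)
5 GB → disk 1 (remaining 8 GB)
37 GB → disk 6 (remaining 27 GB)
33 GB → disk 7 (remaining 31 GB)
35 GB → disk 8 (remaining 29 GB)
18 GB → disk 2 (remaining 6 GB)
Final disks: [41,10,5] [40,18] [43] [46] [36] [37] [33] [35].

8 disks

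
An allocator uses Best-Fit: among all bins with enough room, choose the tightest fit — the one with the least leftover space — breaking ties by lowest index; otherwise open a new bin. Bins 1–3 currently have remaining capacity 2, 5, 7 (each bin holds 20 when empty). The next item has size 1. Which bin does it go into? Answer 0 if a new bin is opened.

1

Bins with room: bin 1 (2), bin 2 (5), bin 3 (7).
Tightest fit is bin 1 with 2 free.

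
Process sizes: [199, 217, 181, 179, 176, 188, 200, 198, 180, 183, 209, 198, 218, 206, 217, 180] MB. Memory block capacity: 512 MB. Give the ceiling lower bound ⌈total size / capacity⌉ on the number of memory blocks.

7

Total size = 199 + 217 + 181 + 179 + 176 + 188 + 200 + 198 + 180 + 183 + 209 + 198 + 218 + 206 + 217 + 180 = 3129 MB.
⌈3129 / 512⌉ = 7.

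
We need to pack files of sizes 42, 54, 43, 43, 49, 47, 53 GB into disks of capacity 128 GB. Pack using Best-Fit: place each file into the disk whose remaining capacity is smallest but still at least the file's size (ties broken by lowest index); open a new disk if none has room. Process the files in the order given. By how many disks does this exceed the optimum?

1

Best-Fit: [42,54] [43,43] [49,47] [53] → 4 disks.
Total size 331 GB; any packing needs at least ⌈331/128⌉ = 3 disks.
An optimal packing achieves that bound: [54,53] [49,47] [43,43,42] → 3 disks.
Excess: 4 − 3 = 1.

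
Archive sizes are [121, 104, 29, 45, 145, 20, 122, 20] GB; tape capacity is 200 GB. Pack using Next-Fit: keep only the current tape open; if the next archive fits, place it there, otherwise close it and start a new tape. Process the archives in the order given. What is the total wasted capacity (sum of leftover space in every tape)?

121 GB → tape 1 (remaining 79 GB)
104 GB → tape 2 (remaining 96 GB)
29 GB → tape 2 (remaining 67 GB)
45 GB → tape 2 (remaining 22 GB)
145 GB → tape 3 (remaining 55 GB)
20 GB → tape 3 (remaining 35 GB)
122 GB → tape 4 (remaining 78 GB)
20 GB → tape 4 (remaining 58 GB)
4 tapes × 200 GB = 800 GB; used 606 GB; unused 194 GB.

194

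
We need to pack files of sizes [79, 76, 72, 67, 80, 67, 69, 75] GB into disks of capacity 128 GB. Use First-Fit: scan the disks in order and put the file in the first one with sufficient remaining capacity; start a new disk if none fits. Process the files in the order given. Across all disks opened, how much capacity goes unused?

79 GB → disk 1 (remaining 49 GB)
76 GB → disk 2 (remaining 52 GB)
72 GB → disk 3 (remaining 56 GB)
67 GB → disk 4 (remaining 61 GB)
80 GB → disk 5 (remaining 48 GB)
67 GB → disk 6 (remaining 61 GB)
69 GB → disk 7 (remaining 59 GB)
75 GB → disk 8 (remaining 53 GB)
8 disks × 128 GB = 1024 GB; used 585 GB; unused 439 GB.

439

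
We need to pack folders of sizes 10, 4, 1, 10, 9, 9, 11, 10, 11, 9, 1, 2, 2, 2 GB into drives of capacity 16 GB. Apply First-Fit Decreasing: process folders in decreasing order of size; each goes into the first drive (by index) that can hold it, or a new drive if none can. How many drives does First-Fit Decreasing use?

8

Sorted descending: 11, 11, 10, 10, 10, 9, 9, 9, 4, 2, 2, 2, 1, 1.
drive 1: place 11 GB, 5 GB left
drive 2: place 11 GB, 5 GB left
drive 3: place 10 GB, 6 GB left
drive 4: place 10 GB, 6 GB left
drive 5: place 10 GB, 6 GB left
drive 6: place 9 GB, 7 GB left
drive 7: place 9 GB, 7 GB left
drive 8: place 9 GB, 7 GB left
drive 1: place 4 GB, 1 GB left
drive 2: place 2 GB, 3 GB left
drive 2: place 2 GB, 1 GB left
drive 3: place 2 GB, 4 GB left
drive 1: place 1 GB, 0 GB left
drive 2: place 1 GB, 0 GB left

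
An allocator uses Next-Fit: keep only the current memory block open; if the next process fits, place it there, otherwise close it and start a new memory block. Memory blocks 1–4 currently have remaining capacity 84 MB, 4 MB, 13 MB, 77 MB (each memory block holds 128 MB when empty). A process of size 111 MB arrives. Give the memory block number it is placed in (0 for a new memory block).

0

Next-Fit only looks at memory block 4, which has 77 MB free.
111 MB does not fit, so a new memory block is opened.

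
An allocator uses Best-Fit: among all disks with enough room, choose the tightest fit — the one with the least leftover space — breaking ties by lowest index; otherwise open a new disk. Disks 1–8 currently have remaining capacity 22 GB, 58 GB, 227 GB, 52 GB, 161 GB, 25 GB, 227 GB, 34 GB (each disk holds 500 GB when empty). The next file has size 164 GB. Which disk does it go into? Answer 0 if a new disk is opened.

Disks with room: disk 3 (227 GB), disk 7 (227 GB).
Tightest fit is disk 3 with 227 GB free.

3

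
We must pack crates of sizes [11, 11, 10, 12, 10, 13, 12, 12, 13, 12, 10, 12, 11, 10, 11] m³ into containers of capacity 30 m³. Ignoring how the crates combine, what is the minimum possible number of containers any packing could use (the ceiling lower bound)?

6

Total size = 11 + 11 + 10 + 12 + 10 + 13 + 12 + 12 + 13 + 12 + 10 + 12 + 11 + 10 + 11 = 170 m³.
⌈170 / 30⌉ = 6.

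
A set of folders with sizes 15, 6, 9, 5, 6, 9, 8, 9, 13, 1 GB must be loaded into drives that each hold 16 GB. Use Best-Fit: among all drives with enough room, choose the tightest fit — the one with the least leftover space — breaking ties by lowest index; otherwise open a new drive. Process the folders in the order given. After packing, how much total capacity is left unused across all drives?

31

15 GB → drive 1 (remaining 1 GB)
6 GB → drive 2 (remaining 10 GB)
9 GB → drive 2 (remaining 1 GB)
5 GB → drive 3 (remaining 11 GB)
6 GB → drive 3 (remaining 5 GB)
9 GB → drive 4 (remaining 7 GB)
8 GB → drive 5 (remaining 8 GB)
9 GB → drive 6 (remaining 7 GB)
13 GB → drive 7 (remaining 3 GB)
1 GB → drive 1 (remaining 0 GB)
7 drives × 16 GB = 112 GB; used 81 GB; unused 31 GB.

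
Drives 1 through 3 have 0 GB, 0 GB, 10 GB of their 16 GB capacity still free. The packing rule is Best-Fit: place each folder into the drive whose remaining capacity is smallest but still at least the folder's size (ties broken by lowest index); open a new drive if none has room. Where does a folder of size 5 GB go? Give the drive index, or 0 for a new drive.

Drives with room: drive 3 (10 GB).
Tightest fit is drive 3 with 10 GB free.

3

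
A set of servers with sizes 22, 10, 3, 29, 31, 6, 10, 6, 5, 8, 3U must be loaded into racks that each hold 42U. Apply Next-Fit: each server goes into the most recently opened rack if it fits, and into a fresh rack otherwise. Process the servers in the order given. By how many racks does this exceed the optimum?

Next-Fit: [22,10,3] [29] [31,6] [10,6,5,8,3] → 4 racks.
Total size 133U; any packing needs at least ⌈133/42⌉ = 4 racks.
So 4 is already optimal.

0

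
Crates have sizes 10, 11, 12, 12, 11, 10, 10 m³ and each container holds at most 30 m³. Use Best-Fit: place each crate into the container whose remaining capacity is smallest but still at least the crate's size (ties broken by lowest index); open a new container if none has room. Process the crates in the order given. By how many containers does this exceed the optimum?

1

Best-Fit: [10,11] [12,12] [11,10] [10] → 4 containers.
Total size 76 m³; any packing needs at least ⌈76/30⌉ = 3 containers.
An optimal packing achieves that bound: [12,12] [11,11] [10,10,10] → 3 containers.
Excess: 4 − 3 = 1.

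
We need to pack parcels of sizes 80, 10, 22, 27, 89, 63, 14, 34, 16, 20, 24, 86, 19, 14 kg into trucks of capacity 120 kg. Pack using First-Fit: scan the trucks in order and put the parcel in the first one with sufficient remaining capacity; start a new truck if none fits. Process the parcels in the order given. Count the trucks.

5 trucks

Put 80 kg in truck 1; 40 kg remain.
Put 10 kg in truck 1; 30 kg remain.
Put 22 kg in truck 1; 8 kg remain.
Put 27 kg in truck 2; 93 kg remain.
Put 89 kg in truck 2; 4 kg remain.
Put 63 kg in truck 3; 57 kg remain.
Put 14 kg in truck 3; 43 kg remain.
Put 34 kg in truck 3; 9 kg remain.
Put 16 kg in truck 4; 104 kg remain.
Put 20 kg in truck 4; 84 kg remain.
Put 24 kg in truck 4; 60 kg remain.
Put 86 kg in truck 5; 34 kg remain.
Put 19 kg in truck 4; 41 kg remain.
Put 14 kg in truck 4; 27 kg remain.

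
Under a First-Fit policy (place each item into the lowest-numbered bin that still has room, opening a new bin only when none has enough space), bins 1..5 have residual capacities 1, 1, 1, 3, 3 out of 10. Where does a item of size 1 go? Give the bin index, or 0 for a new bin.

1

Bins with room: bin 1 (1), bin 2 (1), bin 3 (1), bin 4 (3), bin 5 (3).
The first with room is bin 1.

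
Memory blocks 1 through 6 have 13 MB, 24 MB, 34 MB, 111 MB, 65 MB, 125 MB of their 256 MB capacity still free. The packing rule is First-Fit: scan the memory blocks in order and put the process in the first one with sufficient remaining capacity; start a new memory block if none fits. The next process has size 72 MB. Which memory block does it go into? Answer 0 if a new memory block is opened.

4

Memory blocks with room: memory block 4 (111 MB), memory block 6 (125 MB).
The first with room is memory block 4.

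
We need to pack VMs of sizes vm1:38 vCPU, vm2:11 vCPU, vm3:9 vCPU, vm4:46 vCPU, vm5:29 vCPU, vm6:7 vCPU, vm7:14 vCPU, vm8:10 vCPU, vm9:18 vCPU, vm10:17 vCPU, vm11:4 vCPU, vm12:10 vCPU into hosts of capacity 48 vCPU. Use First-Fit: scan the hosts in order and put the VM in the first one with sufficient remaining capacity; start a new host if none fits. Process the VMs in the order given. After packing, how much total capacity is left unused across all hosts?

27

vm1 (38 vCPU) → host 1 (remaining 10 vCPU)
vm2 (11 vCPU) → host 2 (remaining 37 vCPU)
vm3 (9 vCPU) → host 1 (remaining 1 vCPU)
vm4 (46 vCPU) → host 3 (remaining 2 vCPU)
vm5 (29 vCPU) → host 2 (remaining 8 vCPU)
vm6 (7 vCPU) → host 2 (remaining 1 vCPU)
vm7 (14 vCPU) → host 4 (remaining 34 vCPU)
vm8 (10 vCPU) → host 4 (remaining 24 vCPU)
vm9 (18 vCPU) → host 4 (remaining 6 vCPU)
vm10 (17 vCPU) → host 5 (remaining 31 vCPU)
vm11 (4 vCPU) → host 4 (remaining 2 vCPU)
vm12 (10 vCPU) → host 5 (remaining 21 vCPU)
5 hosts × 48 vCPU = 240 vCPU; used 213 vCPU; unused 27 vCPU.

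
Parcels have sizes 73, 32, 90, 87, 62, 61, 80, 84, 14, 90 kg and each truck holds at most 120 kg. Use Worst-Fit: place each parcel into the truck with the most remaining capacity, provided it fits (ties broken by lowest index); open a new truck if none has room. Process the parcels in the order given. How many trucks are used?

Put 73 kg in truck 1; 47 kg remain.
Put 32 kg in truck 1; 15 kg remain.
Put 90 kg in truck 2; 30 kg remain.
Put 87 kg in truck 3; 33 kg remain.
Put 62 kg in truck 4; 58 kg remain.
Put 61 kg in truck 5; 59 kg remain.
Put 80 kg in truck 6; 40 kg remain.
Put 84 kg in truck 7; 36 kg remain.
Put 14 kg in truck 5; 45 kg remain.
Put 90 kg in truck 8; 30 kg remain.
Final trucks: [73,32] [90] [87] [62] [61,14] [80] [84] [90].

8 trucks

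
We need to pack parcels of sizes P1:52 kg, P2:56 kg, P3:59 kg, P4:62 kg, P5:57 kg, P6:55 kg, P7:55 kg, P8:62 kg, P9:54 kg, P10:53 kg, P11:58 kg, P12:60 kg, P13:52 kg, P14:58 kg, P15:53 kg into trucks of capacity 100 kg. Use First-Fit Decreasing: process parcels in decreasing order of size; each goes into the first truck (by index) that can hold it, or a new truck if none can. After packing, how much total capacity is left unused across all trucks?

Sorted descending: 62, 62, 60, 59, 58, 58, 57, 56, 55, 55, 54, 53, 53, 52, 52.
Put 62 kg in truck 1; 38 kg remain.
Put 62 kg in truck 2; 38 kg remain.
Put 60 kg in truck 3; 40 kg remain.
Put 59 kg in truck 4; 41 kg remain.
Put 58 kg in truck 5; 42 kg remain.
Put 58 kg in truck 6; 42 kg remain.
Put 57 kg in truck 7; 43 kg remain.
Put 56 kg in truck 8; 44 kg remain.
Put 55 kg in truck 9; 45 kg remain.
Put 55 kg in truck 10; 45 kg remain.
Put 54 kg in truck 11; 46 kg remain.
Put 53 kg in truck 12; 47 kg remain.
Put 53 kg in truck 13; 47 kg remain.
Put 52 kg in truck 14; 48 kg remain.
Put 52 kg in truck 15; 48 kg remain.
15 trucks × 100 kg = 1500 kg; used 846 kg; unused 654 kg.

654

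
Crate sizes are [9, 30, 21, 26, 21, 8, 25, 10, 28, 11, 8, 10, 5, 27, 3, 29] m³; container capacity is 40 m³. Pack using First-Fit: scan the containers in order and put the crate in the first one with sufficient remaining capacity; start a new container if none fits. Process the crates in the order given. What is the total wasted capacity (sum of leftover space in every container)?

49

9 m³ → container 1 (remaining 31 m³)
30 m³ → container 1 (remaining 1 m³)
21 m³ → container 2 (remaining 19 m³)
26 m³ → container 3 (remaining 14 m³)
21 m³ → container 4 (remaining 19 m³)
8 m³ → container 2 (remaining 11 m³)
25 m³ → container 5 (remaining 15 m³)
10 m³ → container 2 (remaining 1 m³)
28 m³ → container 6 (remaining 12 m³)
11 m³ → container 3 (remaining 3 m³)
8 m³ → container 4 (remaining 11 m³)
10 m³ → container 4 (remaining 1 m³)
5 m³ → container 5 (remaining 10 m³)
27 m³ → container 7 (remaining 13 m³)
3 m³ → container 3 (remaining 0 m³)
29 m³ → container 8 (remaining 11 m³)
8 containers × 40 m³ = 320 m³; used 271 m³; unused 49 m³.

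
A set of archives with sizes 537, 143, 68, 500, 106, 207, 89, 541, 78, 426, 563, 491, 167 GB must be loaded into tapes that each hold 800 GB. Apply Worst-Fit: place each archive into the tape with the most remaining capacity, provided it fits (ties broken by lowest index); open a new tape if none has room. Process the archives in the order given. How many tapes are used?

6

Put 537 GB in tape 1; 263 GB remain.
Put 143 GB in tape 1; 120 GB remain.
Put 68 GB in tape 1; 52 GB remain.
Put 500 GB in tape 2; 300 GB remain.
Put 106 GB in tape 2; 194 GB remain.
Put 207 GB in tape 3; 593 GB remain.
Put 89 GB in tape 3; 504 GB remain.
Put 541 GB in tape 4; 259 GB remain.
Put 78 GB in tape 3; 426 GB remain.
Put 426 GB in tape 3; 0 GB remain.
Put 563 GB in tape 5; 237 GB remain.
Put 491 GB in tape 6; 309 GB remain.
Put 167 GB in tape 6; 142 GB remain.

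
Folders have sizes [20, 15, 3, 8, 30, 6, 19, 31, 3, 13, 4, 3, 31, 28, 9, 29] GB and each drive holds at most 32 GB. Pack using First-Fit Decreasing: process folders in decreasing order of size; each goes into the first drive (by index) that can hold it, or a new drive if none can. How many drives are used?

Sorted descending: 31, 31, 30, 29, 28, 20, 19, 15, 13, 9, 8, 6, 4, 3, 3, 3.
31 GB → drive 1 (remaining 1 GB)
31 GB → drive 2 (remaining 1 GB)
30 GB → drive 3 (remaining 2 GB)
29 GB → drive 4 (remaining 3 GB)
28 GB → drive 5 (remaining 4 GB)
20 GB → drive 6 (remaining 12 GB)
19 GB → drive 7 (remaining 13 GB)
15 GB → drive 8 (remaining 17 GB)
13 GB → drive 7 (remaining 0 GB)
9 GB → drive 6 (remaining 3 GB)
8 GB → drive 8 (remaining 9 GB)
6 GB → drive 8 (remaining 3 GB)
4 GB → drive 5 (remaining 0 GB)
3 GB → drive 4 (remaining 0 GB)
3 GB → drive 6 (remaining 0 GB)
3 GB → drive 8 (remaining 0 GB)
Final drives: [31] [31] [30] [29,3] [28,4] [20,9,3] [19,13] [15,8,6,3].

8 drives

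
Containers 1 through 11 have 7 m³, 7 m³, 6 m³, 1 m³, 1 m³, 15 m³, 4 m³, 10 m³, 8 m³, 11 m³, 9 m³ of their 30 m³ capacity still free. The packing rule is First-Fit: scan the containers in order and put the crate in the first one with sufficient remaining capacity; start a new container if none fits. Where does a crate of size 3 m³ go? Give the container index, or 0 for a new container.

1

Containers with room: container 1 (7 m³), container 2 (7 m³), container 3 (6 m³), container 6 (15 m³), container 7 (4 m³), container 8 (10 m³), container 9 (8 m³), container 10 (11 m³), container 11 (9 m³).
The first with room is container 1.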